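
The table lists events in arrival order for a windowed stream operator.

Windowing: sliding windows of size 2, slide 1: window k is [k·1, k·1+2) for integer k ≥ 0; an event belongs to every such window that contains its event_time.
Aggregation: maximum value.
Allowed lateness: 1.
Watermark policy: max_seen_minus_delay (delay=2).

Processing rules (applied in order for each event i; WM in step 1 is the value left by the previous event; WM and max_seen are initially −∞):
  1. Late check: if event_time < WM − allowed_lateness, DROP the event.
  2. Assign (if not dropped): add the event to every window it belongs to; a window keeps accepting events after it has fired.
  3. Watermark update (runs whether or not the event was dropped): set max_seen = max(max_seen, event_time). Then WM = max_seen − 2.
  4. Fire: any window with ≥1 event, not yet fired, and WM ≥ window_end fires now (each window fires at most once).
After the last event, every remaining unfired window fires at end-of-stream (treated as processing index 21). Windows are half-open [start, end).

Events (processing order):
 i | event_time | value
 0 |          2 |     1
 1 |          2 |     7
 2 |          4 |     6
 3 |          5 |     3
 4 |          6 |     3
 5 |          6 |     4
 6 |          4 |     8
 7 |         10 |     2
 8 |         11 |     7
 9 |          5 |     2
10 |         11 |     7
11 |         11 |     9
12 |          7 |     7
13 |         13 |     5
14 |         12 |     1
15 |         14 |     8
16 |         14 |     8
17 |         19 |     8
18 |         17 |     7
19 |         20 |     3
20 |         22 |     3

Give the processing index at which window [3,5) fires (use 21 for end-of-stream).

7

i=0 t=2 v=1: → [2,4),[1,3); WM=0
i=1 t=2 v=7: → [2,4),[1,3); WM=0
i=2 t=4 v=6: → [4,6),[3,5); WM=2
i=3 t=5 v=3: → [5,7),[4,6); WM=3; [1,3) fires=7
i=4 t=6 v=3: → [6,8),[5,7); WM=4; [2,4) fires=7
i=5 t=6 v=4: → [6,8),[5,7); WM=4
i=6 t=4 v=8: → [4,6),[3,5); WM=4
i=7 t=10 v=2: → [10,12),[9,11); WM=8; [3,5) fires=8 [4,6) fires=8 [5,7) fires=4 [6,8) fires=4
i=8 t=11 v=7: → [11,13),[10,12); WM=9
i=9 t=5 v=2: DROP (t<9-1); WM=9
i=10 t=11 v=7: → [11,13),[10,12); WM=9
i=11 t=11 v=9: → [11,13),[10,12); WM=9
i=12 t=7 v=7: DROP (t<9-1); WM=9
i=13 t=13 v=5: → [13,15),[12,14); WM=11; [9,11) fires=2
i=14 t=12 v=1: → [12,14),[11,13); WM=11
i=15 t=14 v=8: → [14,16),[13,15); WM=12; [10,12) fires=9
i=16 t=14 v=8: → [14,16),[13,15); WM=12
i=17 t=19 v=8: → [19,21),[18,20); WM=17; [11,13) fires=9 [12,14) fires=5 [13,15) fires=8 [14,16) fires=8
i=18 t=17 v=7: → [17,19),[16,18); WM=17
i=19 t=20 v=3: → [20,22),[19,21); WM=18; [16,18) fires=7
i=20 t=22 v=3: → [22,24),[21,23); WM=20; [17,19) fires=7 [18,20) fires=8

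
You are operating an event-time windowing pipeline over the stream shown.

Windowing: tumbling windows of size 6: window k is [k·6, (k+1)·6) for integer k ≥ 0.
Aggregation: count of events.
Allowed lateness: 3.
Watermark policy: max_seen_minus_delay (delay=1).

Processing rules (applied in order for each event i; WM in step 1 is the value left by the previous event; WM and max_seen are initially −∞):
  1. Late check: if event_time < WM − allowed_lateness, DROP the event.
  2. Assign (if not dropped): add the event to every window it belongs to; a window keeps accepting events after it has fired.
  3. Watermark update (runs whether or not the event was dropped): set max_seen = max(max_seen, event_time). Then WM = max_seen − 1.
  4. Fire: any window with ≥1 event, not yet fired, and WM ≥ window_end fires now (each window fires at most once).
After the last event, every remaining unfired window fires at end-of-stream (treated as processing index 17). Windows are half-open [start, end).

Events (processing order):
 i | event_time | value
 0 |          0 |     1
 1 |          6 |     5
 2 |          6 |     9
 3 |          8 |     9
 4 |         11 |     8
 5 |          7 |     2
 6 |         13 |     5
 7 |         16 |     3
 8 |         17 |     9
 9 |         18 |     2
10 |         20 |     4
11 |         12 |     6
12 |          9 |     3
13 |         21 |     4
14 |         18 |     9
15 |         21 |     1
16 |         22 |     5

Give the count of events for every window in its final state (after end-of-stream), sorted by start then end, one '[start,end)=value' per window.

[0,6)=1 [6,12)=5 [12,18)=3 [18,24)=6

i=0 t=0 v=1: → [0,6); WM=-1
i=1 t=6 v=5: → [6,12); WM=5
i=2 t=6 v=9: → [6,12); WM=5
i=3 t=8 v=9: → [6,12); WM=7; [0,6) fires=1
i=4 t=11 v=8: → [6,12); WM=10
i=5 t=7 v=2: → [6,12); WM=10
i=6 t=13 v=5: → [12,18); WM=12; [6,12) fires=5
i=7 t=16 v=3: → [12,18); WM=15
i=8 t=17 v=9: → [12,18); WM=16
i=9 t=18 v=2: → [18,24); WM=17
i=10 t=20 v=4: → [18,24); WM=19; [12,18) fires=3
i=11 t=12 v=6: DROP (t<19-3); WM=19
i=12 t=9 v=3: DROP (t<19-3); WM=19
i=13 t=21 v=4: → [18,24); WM=20
i=14 t=18 v=9: → [18,24); WM=20
i=15 t=21 v=1: → [18,24); WM=20
i=16 t=22 v=5: → [18,24); WM=21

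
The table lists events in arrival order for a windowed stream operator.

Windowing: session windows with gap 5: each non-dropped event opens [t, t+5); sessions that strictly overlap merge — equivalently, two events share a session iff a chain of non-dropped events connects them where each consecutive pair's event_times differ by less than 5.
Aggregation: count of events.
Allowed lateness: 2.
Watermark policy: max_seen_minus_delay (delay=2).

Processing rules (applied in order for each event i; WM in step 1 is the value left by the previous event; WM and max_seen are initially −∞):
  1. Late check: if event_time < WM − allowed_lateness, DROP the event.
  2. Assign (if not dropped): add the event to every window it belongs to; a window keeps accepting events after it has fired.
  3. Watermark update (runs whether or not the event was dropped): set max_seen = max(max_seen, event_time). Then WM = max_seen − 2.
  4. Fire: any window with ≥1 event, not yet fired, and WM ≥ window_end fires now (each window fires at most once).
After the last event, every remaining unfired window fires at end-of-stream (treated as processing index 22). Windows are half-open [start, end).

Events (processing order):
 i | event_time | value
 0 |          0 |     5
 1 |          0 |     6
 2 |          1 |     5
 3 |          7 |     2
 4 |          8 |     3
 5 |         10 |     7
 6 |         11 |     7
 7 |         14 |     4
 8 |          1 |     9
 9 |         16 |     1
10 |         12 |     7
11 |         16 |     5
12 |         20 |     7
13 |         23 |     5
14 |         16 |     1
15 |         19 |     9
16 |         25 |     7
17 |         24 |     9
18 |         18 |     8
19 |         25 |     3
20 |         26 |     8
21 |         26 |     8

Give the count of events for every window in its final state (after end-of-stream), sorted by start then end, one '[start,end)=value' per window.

[0,6)=3 [7,31)=16

i=0 t=0 v=5: → [0,5); WM=-2
i=1 t=0 v=6: → [0,5); WM=-2
i=2 t=1 v=5: → [0,6); WM=-1
i=3 t=7 v=2: → [7,12); WM=5
i=4 t=8 v=3: → [7,13); WM=6
i=5 t=10 v=7: → [7,15); WM=8
i=6 t=11 v=7: → [7,16); WM=9
i=7 t=14 v=4: → [7,19); WM=12
i=8 t=1 v=9: DROP (t<12-2); WM=12
i=9 t=16 v=1: → [7,21); WM=14
i=10 t=12 v=7: → [7,21); WM=14
i=11 t=16 v=5: → [7,21); WM=14
i=12 t=20 v=7: → [7,25); WM=18
i=13 t=23 v=5: → [7,28); WM=21
i=14 t=16 v=1: DROP (t<21-2); WM=21
i=15 t=19 v=9: → [7,28); WM=21
i=16 t=25 v=7: → [7,30); WM=23
i=17 t=24 v=9: → [7,30); WM=23
i=18 t=18 v=8: DROP (t<23-2); WM=23
i=19 t=25 v=3: → [7,30); WM=23
i=20 t=26 v=8: → [7,31); WM=24
i=21 t=26 v=8: → [7,31); WM=24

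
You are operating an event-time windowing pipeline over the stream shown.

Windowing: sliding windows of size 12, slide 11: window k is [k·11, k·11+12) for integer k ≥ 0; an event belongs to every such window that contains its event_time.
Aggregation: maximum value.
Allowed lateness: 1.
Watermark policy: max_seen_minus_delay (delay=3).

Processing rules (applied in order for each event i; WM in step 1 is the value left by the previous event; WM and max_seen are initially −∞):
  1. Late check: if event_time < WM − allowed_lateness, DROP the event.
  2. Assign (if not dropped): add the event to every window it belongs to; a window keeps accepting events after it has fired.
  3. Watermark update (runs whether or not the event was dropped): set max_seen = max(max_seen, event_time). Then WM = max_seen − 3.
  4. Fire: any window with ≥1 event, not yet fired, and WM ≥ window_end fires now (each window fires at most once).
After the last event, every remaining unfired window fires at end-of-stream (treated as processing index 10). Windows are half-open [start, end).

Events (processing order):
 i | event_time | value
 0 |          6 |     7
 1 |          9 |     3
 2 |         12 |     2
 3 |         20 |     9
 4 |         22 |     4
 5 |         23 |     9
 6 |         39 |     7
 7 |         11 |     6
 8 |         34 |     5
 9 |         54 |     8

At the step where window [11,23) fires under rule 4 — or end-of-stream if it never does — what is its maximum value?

9

i=0 t=6 v=7: → [0,12); WM=3
i=1 t=9 v=3: → [0,12); WM=6
i=2 t=12 v=2: → [11,23); WM=9
i=3 t=20 v=9: → [11,23); WM=17; [0,12) fires=7
i=4 t=22 v=4: → [22,34),[11,23); WM=19
i=5 t=23 v=9: → [22,34); WM=20
i=6 t=39 v=7: → [33,45); WM=36; [11,23) fires=9 [22,34) fires=9
i=7 t=11 v=6: DROP (t<36-1); WM=36
i=8 t=34 v=5: DROP (t<36-1); WM=36
i=9 t=54 v=8: → [44,56); WM=51; [33,45) fires=7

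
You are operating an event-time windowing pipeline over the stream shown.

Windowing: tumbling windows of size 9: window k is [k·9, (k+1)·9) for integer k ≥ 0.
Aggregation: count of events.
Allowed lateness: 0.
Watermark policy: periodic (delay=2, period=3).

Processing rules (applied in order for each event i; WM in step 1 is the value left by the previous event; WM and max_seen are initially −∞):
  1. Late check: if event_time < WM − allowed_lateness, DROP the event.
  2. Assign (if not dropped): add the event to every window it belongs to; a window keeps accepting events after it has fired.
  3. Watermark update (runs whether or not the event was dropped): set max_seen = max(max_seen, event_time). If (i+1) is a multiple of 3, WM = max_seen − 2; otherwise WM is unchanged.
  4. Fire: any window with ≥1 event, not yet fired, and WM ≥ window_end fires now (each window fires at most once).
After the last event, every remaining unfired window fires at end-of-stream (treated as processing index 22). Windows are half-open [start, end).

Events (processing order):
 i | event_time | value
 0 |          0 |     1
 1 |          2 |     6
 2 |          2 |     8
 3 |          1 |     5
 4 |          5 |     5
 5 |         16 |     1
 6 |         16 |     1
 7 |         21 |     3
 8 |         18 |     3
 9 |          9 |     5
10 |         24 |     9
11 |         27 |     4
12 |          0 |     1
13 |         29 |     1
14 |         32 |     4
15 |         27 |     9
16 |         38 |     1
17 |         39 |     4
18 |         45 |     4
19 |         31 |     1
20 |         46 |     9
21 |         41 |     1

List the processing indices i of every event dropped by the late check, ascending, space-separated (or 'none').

9 12 15 19 21

i=0 t=0 v=1: → [0,9); WM=−∞
i=1 t=2 v=6: → [0,9); WM=−∞
i=2 t=2 v=8: → [0,9); WM=0
i=3 t=1 v=5: → [0,9); WM=0
i=4 t=5 v=5: → [0,9); WM=0
i=5 t=16 v=1: → [9,18); WM=14; [0,9) fires=5
i=6 t=16 v=1: → [9,18); WM=14
i=7 t=21 v=3: → [18,27); WM=14
i=8 t=18 v=3: → [18,27); WM=19; [9,18) fires=2
i=9 t=9 v=5: DROP (t<19-0); WM=19
i=10 t=24 v=9: → [18,27); WM=19
i=11 t=27 v=4: → [27,36); WM=25
i=12 t=0 v=1: DROP (t<25-0); WM=25
i=13 t=29 v=1: → [27,36); WM=25
i=14 t=32 v=4: → [27,36); WM=30; [18,27) fires=3
i=15 t=27 v=9: DROP (t<30-0); WM=30
i=16 t=38 v=1: → [36,45); WM=30
i=17 t=39 v=4: → [36,45); WM=37; [27,36) fires=3
i=18 t=45 v=4: → [45,54); WM=37
i=19 t=31 v=1: DROP (t<37-0); WM=37
i=20 t=46 v=9: → [45,54); WM=44
i=21 t=41 v=1: DROP (t<44-0); WM=44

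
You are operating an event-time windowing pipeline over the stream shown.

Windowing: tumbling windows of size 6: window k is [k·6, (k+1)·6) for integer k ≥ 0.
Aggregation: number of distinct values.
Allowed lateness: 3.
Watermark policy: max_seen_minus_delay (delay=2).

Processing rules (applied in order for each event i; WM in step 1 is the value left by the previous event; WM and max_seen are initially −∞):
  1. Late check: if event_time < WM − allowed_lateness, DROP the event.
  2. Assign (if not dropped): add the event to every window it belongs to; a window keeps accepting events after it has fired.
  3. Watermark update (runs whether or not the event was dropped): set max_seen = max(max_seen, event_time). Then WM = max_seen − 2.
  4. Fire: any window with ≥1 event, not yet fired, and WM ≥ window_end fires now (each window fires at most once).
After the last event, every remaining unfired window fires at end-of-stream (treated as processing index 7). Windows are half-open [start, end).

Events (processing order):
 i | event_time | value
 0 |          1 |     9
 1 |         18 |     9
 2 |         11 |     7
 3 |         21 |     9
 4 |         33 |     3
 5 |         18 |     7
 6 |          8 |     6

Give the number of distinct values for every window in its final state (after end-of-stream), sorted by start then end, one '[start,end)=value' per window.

i=0 t=1 v=9: → [0,6); WM=-1
i=1 t=18 v=9: → [18,24); WM=16; [0,6) fires=1
i=2 t=11 v=7: DROP (t<16-3); WM=16
i=3 t=21 v=9: → [18,24); WM=19
i=4 t=33 v=3: → [30,36); WM=31; [18,24) fires=1
i=5 t=18 v=7: DROP (t<31-3); WM=31
i=6 t=8 v=6: DROP (t<31-3); WM=31

[0,6)=1 [18,24)=1 [30,36)=1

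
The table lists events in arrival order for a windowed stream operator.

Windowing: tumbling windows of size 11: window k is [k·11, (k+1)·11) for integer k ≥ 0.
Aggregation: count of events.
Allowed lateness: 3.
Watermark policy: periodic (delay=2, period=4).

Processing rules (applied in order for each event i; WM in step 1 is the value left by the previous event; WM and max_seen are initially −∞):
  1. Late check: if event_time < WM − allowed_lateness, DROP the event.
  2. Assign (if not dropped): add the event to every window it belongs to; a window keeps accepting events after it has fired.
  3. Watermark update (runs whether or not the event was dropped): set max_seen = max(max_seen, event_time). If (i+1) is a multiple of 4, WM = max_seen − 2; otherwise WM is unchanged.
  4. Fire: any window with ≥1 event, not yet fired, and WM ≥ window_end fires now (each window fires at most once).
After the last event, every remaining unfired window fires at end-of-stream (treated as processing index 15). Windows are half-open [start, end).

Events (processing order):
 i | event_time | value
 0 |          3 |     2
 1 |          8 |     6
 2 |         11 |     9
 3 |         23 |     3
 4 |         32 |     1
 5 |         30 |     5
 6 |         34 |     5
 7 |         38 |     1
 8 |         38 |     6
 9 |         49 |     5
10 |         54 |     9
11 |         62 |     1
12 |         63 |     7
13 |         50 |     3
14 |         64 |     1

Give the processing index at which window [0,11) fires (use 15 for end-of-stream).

3

i=0 t=3 v=2: → [0,11); WM=−∞
i=1 t=8 v=6: → [0,11); WM=−∞
i=2 t=11 v=9: → [11,22); WM=−∞
i=3 t=23 v=3: → [22,33); WM=21; [0,11) fires=2
i=4 t=32 v=1: → [22,33); WM=21
i=5 t=30 v=5: → [22,33); WM=21
i=6 t=34 v=5: → [33,44); WM=21
i=7 t=38 v=1: → [33,44); WM=36; [11,22) fires=1 [22,33) fires=3
i=8 t=38 v=6: → [33,44); WM=36
i=9 t=49 v=5: → [44,55); WM=36
i=10 t=54 v=9: → [44,55); WM=36
i=11 t=62 v=1: → [55,66); WM=60; [33,44) fires=3 [44,55) fires=2
i=12 t=63 v=7: → [55,66); WM=60
i=13 t=50 v=3: DROP (t<60-3); WM=60
i=14 t=64 v=1: → [55,66); WM=60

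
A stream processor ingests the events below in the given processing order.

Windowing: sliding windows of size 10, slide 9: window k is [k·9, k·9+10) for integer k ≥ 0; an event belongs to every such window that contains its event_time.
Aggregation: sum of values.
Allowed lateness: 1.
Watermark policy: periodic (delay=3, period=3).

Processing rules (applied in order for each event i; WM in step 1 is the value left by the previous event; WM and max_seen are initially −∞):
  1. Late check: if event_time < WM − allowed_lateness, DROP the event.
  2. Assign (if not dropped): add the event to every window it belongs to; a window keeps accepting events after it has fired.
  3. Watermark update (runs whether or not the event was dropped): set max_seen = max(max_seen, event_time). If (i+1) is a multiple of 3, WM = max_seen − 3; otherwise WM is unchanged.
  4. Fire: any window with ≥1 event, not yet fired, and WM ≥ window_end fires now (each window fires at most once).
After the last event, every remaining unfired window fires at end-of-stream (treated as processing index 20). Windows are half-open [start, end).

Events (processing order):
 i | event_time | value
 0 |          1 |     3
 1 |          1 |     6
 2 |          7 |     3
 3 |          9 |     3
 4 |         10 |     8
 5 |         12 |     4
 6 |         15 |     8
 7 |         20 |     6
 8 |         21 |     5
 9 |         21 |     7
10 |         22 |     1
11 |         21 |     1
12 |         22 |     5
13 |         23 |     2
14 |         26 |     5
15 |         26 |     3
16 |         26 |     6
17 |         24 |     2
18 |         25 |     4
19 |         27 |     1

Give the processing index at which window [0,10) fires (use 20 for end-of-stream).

8

i=0 t=1 v=3: → [0,10); WM=−∞
i=1 t=1 v=6: → [0,10); WM=−∞
i=2 t=7 v=3: → [0,10); WM=4
i=3 t=9 v=3: → [9,19),[0,10); WM=4
i=4 t=10 v=8: → [9,19); WM=4
i=5 t=12 v=4: → [9,19); WM=9
i=6 t=15 v=8: → [9,19); WM=9
i=7 t=20 v=6: → [18,28); WM=9
i=8 t=21 v=5: → [18,28); WM=18; [0,10) fires=15
i=9 t=21 v=7: → [18,28); WM=18
i=10 t=22 v=1: → [18,28); WM=18
i=11 t=21 v=1: → [18,28); WM=19; [9,19) fires=23
i=12 t=22 v=5: → [18,28); WM=19
i=13 t=23 v=2: → [18,28); WM=19
i=14 t=26 v=5: → [18,28); WM=23
i=15 t=26 v=3: → [18,28); WM=23
i=16 t=26 v=6: → [18,28); WM=23
i=17 t=24 v=2: → [18,28); WM=23
i=18 t=25 v=4: → [18,28); WM=23
i=19 t=27 v=1: → [27,37),[18,28); WM=23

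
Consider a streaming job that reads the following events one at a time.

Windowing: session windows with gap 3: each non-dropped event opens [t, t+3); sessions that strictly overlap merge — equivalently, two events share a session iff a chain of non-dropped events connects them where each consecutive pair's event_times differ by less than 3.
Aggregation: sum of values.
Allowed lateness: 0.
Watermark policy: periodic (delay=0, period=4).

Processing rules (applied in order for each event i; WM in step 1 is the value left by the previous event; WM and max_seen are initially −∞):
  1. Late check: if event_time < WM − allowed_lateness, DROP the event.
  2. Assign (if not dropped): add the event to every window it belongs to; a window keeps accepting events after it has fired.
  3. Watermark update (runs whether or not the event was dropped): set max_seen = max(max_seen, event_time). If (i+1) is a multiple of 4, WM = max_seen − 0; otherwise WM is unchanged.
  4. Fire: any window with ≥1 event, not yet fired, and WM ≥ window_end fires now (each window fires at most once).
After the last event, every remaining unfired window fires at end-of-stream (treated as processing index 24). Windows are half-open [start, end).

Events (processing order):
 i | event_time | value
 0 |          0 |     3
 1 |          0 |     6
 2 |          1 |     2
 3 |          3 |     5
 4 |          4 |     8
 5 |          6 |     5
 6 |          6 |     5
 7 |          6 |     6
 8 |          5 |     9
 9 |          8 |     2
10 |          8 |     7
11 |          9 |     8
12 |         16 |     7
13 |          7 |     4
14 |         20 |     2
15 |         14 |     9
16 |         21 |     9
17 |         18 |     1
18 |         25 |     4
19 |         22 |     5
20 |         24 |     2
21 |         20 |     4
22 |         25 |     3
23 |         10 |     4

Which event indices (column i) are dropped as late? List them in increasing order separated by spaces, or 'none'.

i=0 t=0 v=3: → [0,3); WM=−∞
i=1 t=0 v=6: → [0,3); WM=−∞
i=2 t=1 v=2: → [0,4); WM=−∞
i=3 t=3 v=5: → [0,6); WM=3
i=4 t=4 v=8: → [0,7); WM=3
i=5 t=6 v=5: → [0,9); WM=3
i=6 t=6 v=5: → [0,9); WM=3
i=7 t=6 v=6: → [0,9); WM=6
i=8 t=5 v=9: DROP (t<6-0); WM=6
i=9 t=8 v=2: → [0,11); WM=6
i=10 t=8 v=7: → [0,11); WM=6
i=11 t=9 v=8: → [0,12); WM=9
i=12 t=16 v=7: → [16,19); WM=9
i=13 t=7 v=4: DROP (t<9-0); WM=9
i=14 t=20 v=2: → [20,23); WM=9
i=15 t=14 v=9: → [14,19); WM=20
i=16 t=21 v=9: → [20,24); WM=20
i=17 t=18 v=1: DROP (t<20-0); WM=20
i=18 t=25 v=4: → [25,28); WM=20
i=19 t=22 v=5: → [20,25); WM=25
i=20 t=24 v=2: DROP (t<25-0); WM=25
i=21 t=20 v=4: DROP (t<25-0); WM=25
i=22 t=25 v=3: → [25,28); WM=25
i=23 t=10 v=4: DROP (t<25-0); WM=25

8 13 17 20 21 23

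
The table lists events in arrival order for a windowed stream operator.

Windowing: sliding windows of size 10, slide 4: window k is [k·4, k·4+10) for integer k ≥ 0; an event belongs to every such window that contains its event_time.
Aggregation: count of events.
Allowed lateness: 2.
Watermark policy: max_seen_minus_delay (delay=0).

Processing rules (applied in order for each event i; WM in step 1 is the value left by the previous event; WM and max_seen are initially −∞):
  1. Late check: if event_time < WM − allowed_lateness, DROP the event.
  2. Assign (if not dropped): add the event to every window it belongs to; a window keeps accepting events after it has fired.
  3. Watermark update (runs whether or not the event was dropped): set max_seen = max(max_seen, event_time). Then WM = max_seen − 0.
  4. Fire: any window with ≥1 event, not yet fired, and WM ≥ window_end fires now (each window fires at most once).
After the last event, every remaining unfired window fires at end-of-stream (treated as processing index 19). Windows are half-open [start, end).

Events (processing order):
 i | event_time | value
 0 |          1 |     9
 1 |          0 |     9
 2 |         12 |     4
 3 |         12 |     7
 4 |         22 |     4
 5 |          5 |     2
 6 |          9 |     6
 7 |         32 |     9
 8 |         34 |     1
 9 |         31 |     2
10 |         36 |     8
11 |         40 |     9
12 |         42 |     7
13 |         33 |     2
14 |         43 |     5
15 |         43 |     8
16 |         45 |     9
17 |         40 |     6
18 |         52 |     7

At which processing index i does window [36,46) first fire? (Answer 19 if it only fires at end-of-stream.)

18

i=0 t=1 v=9: → [0,10); WM=1
i=1 t=0 v=9: → [0,10); WM=1
i=2 t=12 v=4: → [12,22),[8,18),[4,14); WM=12; [0,10) fires=2
i=3 t=12 v=7: → [12,22),[8,18),[4,14); WM=12
i=4 t=22 v=4: → [20,30),[16,26); WM=22; [4,14) fires=2 [8,18) fires=2 [12,22) fires=2
i=5 t=5 v=2: DROP (t<22-2); WM=22
i=6 t=9 v=6: DROP (t<22-2); WM=22
i=7 t=32 v=9: → [32,42),[28,38),[24,34); WM=32; [16,26) fires=1 [20,30) fires=1
i=8 t=34 v=1: → [32,42),[28,38); WM=34; [24,34) fires=1
i=9 t=31 v=2: DROP (t<34-2); WM=34
i=10 t=36 v=8: → [36,46),[32,42),[28,38); WM=36
i=11 t=40 v=9: → [40,50),[36,46),[32,42); WM=40; [28,38) fires=3
i=12 t=42 v=7: → [40,50),[36,46); WM=42; [32,42) fires=4
i=13 t=33 v=2: DROP (t<42-2); WM=42
i=14 t=43 v=5: → [40,50),[36,46); WM=43
i=15 t=43 v=8: → [40,50),[36,46); WM=43
i=16 t=45 v=9: → [44,54),[40,50),[36,46); WM=45
i=17 t=40 v=6: DROP (t<45-2); WM=45
i=18 t=52 v=7: → [52,62),[48,58),[44,54); WM=52; [36,46) fires=6 [40,50) fires=5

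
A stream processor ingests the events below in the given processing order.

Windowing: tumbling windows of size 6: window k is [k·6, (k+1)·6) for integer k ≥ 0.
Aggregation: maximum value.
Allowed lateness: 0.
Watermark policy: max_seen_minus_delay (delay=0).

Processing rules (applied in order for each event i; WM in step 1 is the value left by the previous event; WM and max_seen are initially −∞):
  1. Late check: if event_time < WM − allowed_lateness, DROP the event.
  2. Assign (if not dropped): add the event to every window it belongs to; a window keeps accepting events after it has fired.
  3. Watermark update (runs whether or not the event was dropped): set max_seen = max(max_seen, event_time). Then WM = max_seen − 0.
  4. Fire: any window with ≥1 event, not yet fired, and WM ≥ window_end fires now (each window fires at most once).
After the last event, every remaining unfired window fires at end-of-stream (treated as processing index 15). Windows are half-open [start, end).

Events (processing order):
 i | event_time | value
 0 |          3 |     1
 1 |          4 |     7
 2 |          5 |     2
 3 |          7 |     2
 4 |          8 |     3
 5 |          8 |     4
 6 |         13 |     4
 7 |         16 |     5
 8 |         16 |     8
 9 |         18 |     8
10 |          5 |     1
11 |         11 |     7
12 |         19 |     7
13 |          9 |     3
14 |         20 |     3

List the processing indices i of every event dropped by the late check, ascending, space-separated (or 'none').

10 11 13

i=0 t=3 v=1: → [0,6); WM=3
i=1 t=4 v=7: → [0,6); WM=4
i=2 t=5 v=2: → [0,6); WM=5
i=3 t=7 v=2: → [6,12); WM=7; [0,6) fires=7
i=4 t=8 v=3: → [6,12); WM=8
i=5 t=8 v=4: → [6,12); WM=8
i=6 t=13 v=4: → [12,18); WM=13; [6,12) fires=4
i=7 t=16 v=5: → [12,18); WM=16
i=8 t=16 v=8: → [12,18); WM=16
i=9 t=18 v=8: → [18,24); WM=18; [12,18) fires=8
i=10 t=5 v=1: DROP (t<18-0); WM=18
i=11 t=11 v=7: DROP (t<18-0); WM=18
i=12 t=19 v=7: → [18,24); WM=19
i=13 t=9 v=3: DROP (t<19-0); WM=19
i=14 t=20 v=3: → [18,24); WM=20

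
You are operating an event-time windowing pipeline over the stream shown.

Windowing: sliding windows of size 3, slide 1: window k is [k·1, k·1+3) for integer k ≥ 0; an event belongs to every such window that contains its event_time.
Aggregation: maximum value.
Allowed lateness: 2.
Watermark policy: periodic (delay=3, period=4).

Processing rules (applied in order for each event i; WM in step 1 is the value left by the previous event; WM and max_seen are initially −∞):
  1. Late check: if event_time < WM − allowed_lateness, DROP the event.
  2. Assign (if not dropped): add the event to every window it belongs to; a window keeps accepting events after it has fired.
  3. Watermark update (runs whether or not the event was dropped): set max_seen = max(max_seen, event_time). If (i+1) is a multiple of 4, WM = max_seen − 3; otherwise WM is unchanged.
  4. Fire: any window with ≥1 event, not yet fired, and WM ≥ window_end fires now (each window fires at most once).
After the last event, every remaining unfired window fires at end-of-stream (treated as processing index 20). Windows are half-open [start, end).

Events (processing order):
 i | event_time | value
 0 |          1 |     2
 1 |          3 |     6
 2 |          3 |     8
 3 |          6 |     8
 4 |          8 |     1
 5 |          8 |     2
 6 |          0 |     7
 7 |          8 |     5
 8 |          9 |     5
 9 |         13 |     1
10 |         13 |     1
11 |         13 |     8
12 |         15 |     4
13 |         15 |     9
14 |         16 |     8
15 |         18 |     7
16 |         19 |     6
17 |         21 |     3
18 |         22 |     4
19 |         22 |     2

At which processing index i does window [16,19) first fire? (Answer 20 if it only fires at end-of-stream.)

19

i=0 t=1 v=2: → [1,4),[0,3); WM=−∞
i=1 t=3 v=6: → [3,6),[2,5),[1,4); WM=−∞
i=2 t=3 v=8: → [3,6),[2,5),[1,4); WM=−∞
i=3 t=6 v=8: → [6,9),[5,8),[4,7); WM=3; [0,3) fires=2
i=4 t=8 v=1: → [8,11),[7,10),[6,9); WM=3
i=5 t=8 v=2: → [8,11),[7,10),[6,9); WM=3
i=6 t=0 v=7: DROP (t<3-2); WM=3
i=7 t=8 v=5: → [8,11),[7,10),[6,9); WM=5; [1,4) fires=8 [2,5) fires=8
i=8 t=9 v=5: → [9,12),[8,11),[7,10); WM=5
i=9 t=13 v=1: → [13,16),[12,15),[11,14); WM=5
i=10 t=13 v=1: → [13,16),[12,15),[11,14); WM=5
i=11 t=13 v=8: → [13,16),[12,15),[11,14); WM=10; [3,6) fires=8 [4,7) fires=8 [5,8) fires=8 [6,9) fires=8 [7,10) fires=5
i=12 t=15 v=4: → [15,18),[14,17),[13,16); WM=10
i=13 t=15 v=9: → [15,18),[14,17),[13,16); WM=10
i=14 t=16 v=8: → [16,19),[15,18),[14,17); WM=10
i=15 t=18 v=7: → [18,21),[17,20),[16,19); WM=15; [8,11) fires=5 [9,12) fires=5 [11,14) fires=8 [12,15) fires=8
i=16 t=19 v=6: → [19,22),[18,21),[17,20); WM=15
i=17 t=21 v=3: → [21,24),[20,23),[19,22); WM=15
i=18 t=22 v=4: → [22,25),[21,24),[20,23); WM=15
i=19 t=22 v=2: → [22,25),[21,24),[20,23); WM=19; [13,16) fires=9 [14,17) fires=9 [15,18) fires=9 [16,19) fires=8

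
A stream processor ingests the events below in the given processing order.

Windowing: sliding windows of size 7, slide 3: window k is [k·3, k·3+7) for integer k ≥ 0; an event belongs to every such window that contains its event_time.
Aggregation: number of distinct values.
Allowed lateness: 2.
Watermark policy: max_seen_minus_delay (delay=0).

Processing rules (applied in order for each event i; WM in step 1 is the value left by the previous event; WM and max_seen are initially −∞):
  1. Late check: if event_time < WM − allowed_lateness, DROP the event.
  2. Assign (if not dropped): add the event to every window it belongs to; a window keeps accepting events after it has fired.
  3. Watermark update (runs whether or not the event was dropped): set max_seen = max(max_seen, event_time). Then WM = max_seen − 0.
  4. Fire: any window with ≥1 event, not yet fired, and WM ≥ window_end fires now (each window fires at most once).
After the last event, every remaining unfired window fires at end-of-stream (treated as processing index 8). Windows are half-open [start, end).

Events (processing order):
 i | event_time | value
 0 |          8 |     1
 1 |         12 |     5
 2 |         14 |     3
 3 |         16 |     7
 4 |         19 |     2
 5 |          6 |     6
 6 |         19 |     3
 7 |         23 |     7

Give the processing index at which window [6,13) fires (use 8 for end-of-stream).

i=0 t=8 v=1: → [6,13),[3,10); WM=8
i=1 t=12 v=5: → [12,19),[9,16),[6,13); WM=12; [3,10) fires=1
i=2 t=14 v=3: → [12,19),[9,16); WM=14; [6,13) fires=2
i=3 t=16 v=7: → [15,22),[12,19); WM=16; [9,16) fires=2
i=4 t=19 v=2: → [18,25),[15,22); WM=19; [12,19) fires=3
i=5 t=6 v=6: DROP (t<19-2); WM=19
i=6 t=19 v=3: → [18,25),[15,22); WM=19
i=7 t=23 v=7: → [21,28),[18,25); WM=23; [15,22) fires=3

2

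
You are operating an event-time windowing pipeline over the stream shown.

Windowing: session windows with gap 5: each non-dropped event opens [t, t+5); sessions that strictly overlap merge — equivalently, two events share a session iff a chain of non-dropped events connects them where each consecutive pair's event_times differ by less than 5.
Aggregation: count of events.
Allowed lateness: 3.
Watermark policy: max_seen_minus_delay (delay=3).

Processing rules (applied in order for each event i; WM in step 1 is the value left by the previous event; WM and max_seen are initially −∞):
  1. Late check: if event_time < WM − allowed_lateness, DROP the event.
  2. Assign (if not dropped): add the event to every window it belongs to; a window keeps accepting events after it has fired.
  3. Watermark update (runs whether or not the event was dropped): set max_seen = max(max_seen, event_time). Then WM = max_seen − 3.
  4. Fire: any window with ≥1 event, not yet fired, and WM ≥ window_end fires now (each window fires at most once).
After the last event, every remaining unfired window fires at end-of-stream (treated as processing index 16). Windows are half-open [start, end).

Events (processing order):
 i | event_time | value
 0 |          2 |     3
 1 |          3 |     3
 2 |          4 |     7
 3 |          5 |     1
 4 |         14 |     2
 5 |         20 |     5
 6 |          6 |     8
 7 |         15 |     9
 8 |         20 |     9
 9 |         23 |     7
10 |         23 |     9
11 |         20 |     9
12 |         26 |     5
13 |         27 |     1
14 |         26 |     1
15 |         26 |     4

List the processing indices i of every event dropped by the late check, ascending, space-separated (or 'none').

6

i=0 t=2 v=3: → [2,7); WM=-1
i=1 t=3 v=3: → [2,8); WM=0
i=2 t=4 v=7: → [2,9); WM=1
i=3 t=5 v=1: → [2,10); WM=2
i=4 t=14 v=2: → [14,19); WM=11
i=5 t=20 v=5: → [20,25); WM=17
i=6 t=6 v=8: DROP (t<17-3); WM=17
i=7 t=15 v=9: → [14,20); WM=17
i=8 t=20 v=9: → [20,25); WM=17
i=9 t=23 v=7: → [20,28); WM=20
i=10 t=23 v=9: → [20,28); WM=20
i=11 t=20 v=9: → [20,28); WM=20
i=12 t=26 v=5: → [20,31); WM=23
i=13 t=27 v=1: → [20,32); WM=24
i=14 t=26 v=1: → [20,32); WM=24
i=15 t=26 v=4: → [20,32); WM=24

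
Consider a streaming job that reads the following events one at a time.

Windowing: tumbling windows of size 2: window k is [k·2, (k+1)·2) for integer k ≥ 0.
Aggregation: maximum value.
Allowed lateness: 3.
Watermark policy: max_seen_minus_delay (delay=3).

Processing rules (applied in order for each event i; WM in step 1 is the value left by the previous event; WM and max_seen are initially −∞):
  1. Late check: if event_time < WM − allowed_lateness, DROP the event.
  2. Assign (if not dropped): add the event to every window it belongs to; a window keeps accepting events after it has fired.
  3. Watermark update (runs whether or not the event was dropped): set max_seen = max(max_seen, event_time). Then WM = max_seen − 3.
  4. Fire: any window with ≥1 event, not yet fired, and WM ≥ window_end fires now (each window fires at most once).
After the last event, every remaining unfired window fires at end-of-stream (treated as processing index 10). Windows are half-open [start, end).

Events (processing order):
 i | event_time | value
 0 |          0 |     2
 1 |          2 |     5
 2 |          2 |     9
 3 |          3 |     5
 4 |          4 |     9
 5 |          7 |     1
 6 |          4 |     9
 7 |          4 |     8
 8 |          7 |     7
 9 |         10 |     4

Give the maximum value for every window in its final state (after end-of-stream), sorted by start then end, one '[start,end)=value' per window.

i=0 t=0 v=2: → [0,2); WM=-3
i=1 t=2 v=5: → [2,4); WM=-1
i=2 t=2 v=9: → [2,4); WM=-1
i=3 t=3 v=5: → [2,4); WM=0
i=4 t=4 v=9: → [4,6); WM=1
i=5 t=7 v=1: → [6,8); WM=4; [0,2) fires=2 [2,4) fires=9
i=6 t=4 v=9: → [4,6); WM=4
i=7 t=4 v=8: → [4,6); WM=4
i=8 t=7 v=7: → [6,8); WM=4
i=9 t=10 v=4: → [10,12); WM=7; [4,6) fires=9

[0,2)=2 [2,4)=9 [4,6)=9 [6,8)=7 [10,12)=4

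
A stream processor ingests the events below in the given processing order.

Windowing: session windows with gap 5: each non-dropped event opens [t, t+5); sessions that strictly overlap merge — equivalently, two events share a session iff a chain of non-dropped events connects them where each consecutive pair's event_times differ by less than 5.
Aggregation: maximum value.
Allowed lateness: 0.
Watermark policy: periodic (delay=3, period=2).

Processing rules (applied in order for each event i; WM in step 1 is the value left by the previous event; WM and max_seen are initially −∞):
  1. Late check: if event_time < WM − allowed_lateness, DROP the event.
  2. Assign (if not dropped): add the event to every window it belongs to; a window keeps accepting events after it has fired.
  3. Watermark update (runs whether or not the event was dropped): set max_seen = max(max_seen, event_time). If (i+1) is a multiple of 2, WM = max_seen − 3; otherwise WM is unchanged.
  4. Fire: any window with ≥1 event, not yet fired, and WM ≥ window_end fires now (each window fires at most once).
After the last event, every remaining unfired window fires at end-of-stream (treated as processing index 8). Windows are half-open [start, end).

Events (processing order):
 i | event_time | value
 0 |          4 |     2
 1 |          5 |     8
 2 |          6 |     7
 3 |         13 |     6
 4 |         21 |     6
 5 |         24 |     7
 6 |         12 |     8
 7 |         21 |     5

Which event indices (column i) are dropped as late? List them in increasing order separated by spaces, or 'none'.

i=0 t=4 v=2: → [4,9); WM=−∞
i=1 t=5 v=8: → [4,10); WM=2
i=2 t=6 v=7: → [4,11); WM=2
i=3 t=13 v=6: → [13,18); WM=10
i=4 t=21 v=6: → [21,26); WM=10
i=5 t=24 v=7: → [21,29); WM=21
i=6 t=12 v=8: DROP (t<21-0); WM=21
i=7 t=21 v=5: → [21,29); WM=21

6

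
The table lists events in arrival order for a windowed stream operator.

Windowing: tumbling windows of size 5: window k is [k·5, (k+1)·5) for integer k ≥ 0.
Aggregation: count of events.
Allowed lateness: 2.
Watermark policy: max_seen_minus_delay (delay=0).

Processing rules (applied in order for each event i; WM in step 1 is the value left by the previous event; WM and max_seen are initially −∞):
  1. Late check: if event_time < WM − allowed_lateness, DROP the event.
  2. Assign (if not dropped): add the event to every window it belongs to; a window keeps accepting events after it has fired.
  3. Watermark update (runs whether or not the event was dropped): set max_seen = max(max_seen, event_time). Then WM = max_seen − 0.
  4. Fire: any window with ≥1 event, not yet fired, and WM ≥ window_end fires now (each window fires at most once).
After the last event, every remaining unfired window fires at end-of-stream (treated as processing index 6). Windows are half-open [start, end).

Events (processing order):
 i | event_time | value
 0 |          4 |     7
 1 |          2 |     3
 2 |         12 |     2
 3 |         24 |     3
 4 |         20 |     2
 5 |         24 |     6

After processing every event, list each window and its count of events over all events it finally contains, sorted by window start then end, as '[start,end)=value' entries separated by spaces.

[0,5)=2 [10,15)=1 [20,25)=2

i=0 t=4 v=7: → [0,5); WM=4
i=1 t=2 v=3: → [0,5); WM=4
i=2 t=12 v=2: → [10,15); WM=12; [0,5) fires=2
i=3 t=24 v=3: → [20,25); WM=24; [10,15) fires=1
i=4 t=20 v=2: DROP (t<24-2); WM=24
i=5 t=24 v=6: → [20,25); WM=24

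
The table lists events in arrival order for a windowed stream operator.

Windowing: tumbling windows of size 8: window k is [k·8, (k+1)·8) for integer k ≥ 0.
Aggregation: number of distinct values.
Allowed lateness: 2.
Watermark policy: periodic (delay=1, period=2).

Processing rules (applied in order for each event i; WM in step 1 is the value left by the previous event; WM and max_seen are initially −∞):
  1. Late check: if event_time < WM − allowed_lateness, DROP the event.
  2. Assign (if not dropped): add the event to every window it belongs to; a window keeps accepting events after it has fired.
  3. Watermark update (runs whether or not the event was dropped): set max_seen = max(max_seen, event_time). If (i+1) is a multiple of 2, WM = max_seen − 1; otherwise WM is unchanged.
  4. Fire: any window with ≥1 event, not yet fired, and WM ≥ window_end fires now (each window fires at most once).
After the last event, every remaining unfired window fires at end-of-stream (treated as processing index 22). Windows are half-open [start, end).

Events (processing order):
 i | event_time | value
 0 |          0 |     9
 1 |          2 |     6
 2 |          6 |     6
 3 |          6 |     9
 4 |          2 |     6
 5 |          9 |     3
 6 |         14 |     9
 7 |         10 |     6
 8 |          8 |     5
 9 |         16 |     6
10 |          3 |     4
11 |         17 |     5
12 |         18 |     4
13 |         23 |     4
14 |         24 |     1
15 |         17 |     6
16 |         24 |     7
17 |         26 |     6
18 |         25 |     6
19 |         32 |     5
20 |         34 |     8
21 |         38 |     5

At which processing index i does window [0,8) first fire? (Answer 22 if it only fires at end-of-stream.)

5

i=0 t=0 v=9: → [0,8); WM=−∞
i=1 t=2 v=6: → [0,8); WM=1
i=2 t=6 v=6: → [0,8); WM=1
i=3 t=6 v=9: → [0,8); WM=5
i=4 t=2 v=6: DROP (t<5-2); WM=5
i=5 t=9 v=3: → [8,16); WM=8; [0,8) fires=2
i=6 t=14 v=9: → [8,16); WM=8
i=7 t=10 v=6: → [8,16); WM=13
i=8 t=8 v=5: DROP (t<13-2); WM=13
i=9 t=16 v=6: → [16,24); WM=15
i=10 t=3 v=4: DROP (t<15-2); WM=15
i=11 t=17 v=5: → [16,24); WM=16; [8,16) fires=3
i=12 t=18 v=4: → [16,24); WM=16
i=13 t=23 v=4: → [16,24); WM=22
i=14 t=24 v=1: → [24,32); WM=22
i=15 t=17 v=6: DROP (t<22-2); WM=23
i=16 t=24 v=7: → [24,32); WM=23
i=17 t=26 v=6: → [24,32); WM=25; [16,24) fires=3
i=18 t=25 v=6: → [24,32); WM=25
i=19 t=32 v=5: → [32,40); WM=31
i=20 t=34 v=8: → [32,40); WM=31
i=21 t=38 v=5: → [32,40); WM=37; [24,32) fires=3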